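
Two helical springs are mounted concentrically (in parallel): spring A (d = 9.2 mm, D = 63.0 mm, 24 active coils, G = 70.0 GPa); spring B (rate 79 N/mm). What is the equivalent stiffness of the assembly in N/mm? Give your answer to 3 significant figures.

k_A = Gd⁴/(8D³N_a) = (70.0×10³)(9.2⁴)/(8·63.0³·24) = 10.445 N/mm
Parallel: k_eq = 10.445 + 79 = 89.445 N/mm

89.4 N/mm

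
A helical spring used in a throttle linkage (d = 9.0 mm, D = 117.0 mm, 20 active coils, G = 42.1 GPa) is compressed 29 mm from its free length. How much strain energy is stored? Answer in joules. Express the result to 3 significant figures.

k = Gd⁴/(8D³N_a) = (42.1×10³)(9.0⁴)/(8·117.0³·20) = 1.0779 N/mm
U = ½kδ² = 0.5 × 1.0779 × 29² = 453.25 N·mm = 0.45325 J

0.453 J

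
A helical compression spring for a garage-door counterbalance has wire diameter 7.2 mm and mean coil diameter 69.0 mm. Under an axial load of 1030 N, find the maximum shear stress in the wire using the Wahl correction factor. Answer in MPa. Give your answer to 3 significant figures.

558 MPa

Spring index C = D/d = 69.0/7.2 = 9.5833
K_W = (4C−1)/(4C−4) + 0.615/C = 37.333/34.333 + 0.0642 = 1.1516
τ₀ = 8FD/(πd³) = 8·1030·69.0/(π·7.2³) = 568560/1172.6 = 484.87 MPa
τ_max = K·τ₀ = 1.1516 × 484.87 = 558.36 MPa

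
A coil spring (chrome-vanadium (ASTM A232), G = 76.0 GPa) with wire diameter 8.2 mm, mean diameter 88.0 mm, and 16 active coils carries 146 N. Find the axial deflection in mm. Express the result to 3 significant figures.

k = Gd⁴/(8D³N_a) = (76.0×10³)(8.2⁴)/(8·88.0³·16) = 3.9392 N/mm
δ = F/k = 146 / 3.9392 = 37.063 mm

37.1 mm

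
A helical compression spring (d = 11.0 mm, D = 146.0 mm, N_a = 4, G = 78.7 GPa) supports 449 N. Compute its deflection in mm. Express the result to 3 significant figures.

38.8 mm

k = Gd⁴/(8D³N_a) = (78.7×10³)(11.0⁴)/(8·146.0³·4) = 11.57 N/mm
δ = F/k = 449 / 11.57 = 38.807 mm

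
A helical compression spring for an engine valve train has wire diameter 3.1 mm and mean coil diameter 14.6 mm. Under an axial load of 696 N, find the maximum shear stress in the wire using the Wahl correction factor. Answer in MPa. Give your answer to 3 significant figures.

1160 MPa

Spring index C = D/d = 14.6/3.1 = 4.7097
K_W = (4C−1)/(4C−4) + 0.615/C = 17.839/14.839 + 0.1306 = 1.3328
τ₀ = 8FD/(πd³) = 8·696·14.6/(π·3.1³) = 81292.8/93.591 = 868.59 MPa
τ_max = K·τ₀ = 1.3328 × 868.59 = 1157.6 MPa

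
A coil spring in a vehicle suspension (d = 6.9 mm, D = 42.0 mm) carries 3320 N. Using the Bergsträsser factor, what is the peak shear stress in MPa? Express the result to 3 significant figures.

1330 MPa

Spring index C = D/d = 42.0/6.9 = 6.0870
K_B = (4C+2)/(4C−3) = 26.348/21.348 = 1.2342
τ₀ = 8FD/(πd³) = 8·3320·42.0/(π·6.9³) = 1.11552e+06/1032 = 1080.9 MPa
τ_max = K·τ₀ = 1.2342 × 1080.9 = 1334 MPa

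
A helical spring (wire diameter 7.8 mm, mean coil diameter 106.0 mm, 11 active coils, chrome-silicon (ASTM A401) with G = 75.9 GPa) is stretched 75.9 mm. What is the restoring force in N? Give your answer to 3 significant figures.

k = Gd⁴/(8D³N_a) = (75.9×10³)(7.8⁴)/(8·106.0³·11) = 2.6805 N/mm
F = k·δ = 2.6805 × 75.9 = 203.45 N

203 N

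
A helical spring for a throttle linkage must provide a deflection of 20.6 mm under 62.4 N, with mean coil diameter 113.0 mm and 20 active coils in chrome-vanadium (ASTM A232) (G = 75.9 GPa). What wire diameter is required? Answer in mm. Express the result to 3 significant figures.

Required rate k = F/δ = 62.4/20.6 = 3.0291 N/mm
d = (8D³N_a·k / G)^(1/4) = (8·113.0³·20·3.0291 / (75.9×10³))^0.25
  = (9213.6)^0.25 = 9.7973 mm

9.80 mm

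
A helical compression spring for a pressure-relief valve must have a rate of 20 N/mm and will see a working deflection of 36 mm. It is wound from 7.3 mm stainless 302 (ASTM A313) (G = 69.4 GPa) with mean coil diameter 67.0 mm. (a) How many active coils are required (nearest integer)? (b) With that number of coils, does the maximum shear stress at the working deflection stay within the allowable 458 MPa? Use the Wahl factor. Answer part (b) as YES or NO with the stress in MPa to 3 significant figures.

N_a = Gd⁴/(8D³k) = (69.4×10³)(7.3⁴)/(8·67.0³·20) = 4.095 → N_a = 4
Actual rate k = Gd⁴/(8D³·4) = 20.477 N/mm
Working load F = kδ = 20.477·36 = 737.19 N
C = 67.0/7.3 = 9.1781; K_W = (4C−1)/(4C−4)+0.615/C = 1.1587
τ_max = K_W·8FD/(πd³) = 1.1587·323.31 = 374.63 MPa
τ_max ≤ 458 MPa → acceptable

(a) 4 coils; (b) YES, τ_max = 375 MPa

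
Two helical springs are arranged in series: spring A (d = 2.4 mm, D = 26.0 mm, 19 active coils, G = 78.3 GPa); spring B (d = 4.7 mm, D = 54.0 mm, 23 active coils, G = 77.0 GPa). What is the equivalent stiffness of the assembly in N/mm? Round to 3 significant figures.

0.556 N/mm

k_A = Gd⁴/(8D³N_a) = (78.3×10³)(2.4⁴)/(8·26.0³·19) = 0.9724 N/mm
k_B = Gd⁴/(8D³N_a) = (77.0×10³)(4.7⁴)/(8·54.0³·23) = 1.2968 N/mm
Series: 1/k_eq = 1/0.9724 + 1/1.2968 = 1.7995; k_eq = 0.55571 N/mm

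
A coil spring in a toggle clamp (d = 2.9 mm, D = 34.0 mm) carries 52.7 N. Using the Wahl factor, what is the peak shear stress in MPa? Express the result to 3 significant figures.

Spring index C = D/d = 34.0/2.9 = 11.7241
K_W = (4C−1)/(4C−4) + 0.615/C = 45.897/42.897 + 0.0525 = 1.1224
τ₀ = 8FD/(πd³) = 8·52.7·34.0/(π·2.9³) = 14334.4/76.62 = 187.08 MPa
τ_max = K·τ₀ = 1.1224 × 187.08 = 209.98 MPa

210 MPa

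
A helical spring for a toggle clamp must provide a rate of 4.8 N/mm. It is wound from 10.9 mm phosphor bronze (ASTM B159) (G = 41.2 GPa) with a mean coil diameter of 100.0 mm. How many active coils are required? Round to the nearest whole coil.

15

N_a = Gd⁴/(8D³k) = (41.2×10³ × 10.9⁴)/(8 × 100.0³ × 4.8)
    = 5.81572e+08 / 3.84e+07 = 15.15 → 15 coils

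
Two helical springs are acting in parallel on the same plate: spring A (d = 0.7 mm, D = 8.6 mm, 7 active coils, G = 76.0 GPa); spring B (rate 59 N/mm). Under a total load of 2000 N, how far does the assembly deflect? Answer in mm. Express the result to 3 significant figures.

33.6 mm

k_A = Gd⁴/(8D³N_a) = (76.0×10³)(0.7⁴)/(8·8.6³·7) = 0.5123 N/mm
Parallel: k_eq = 0.5123 + 59 = 59.512 N/mm
δ = F/k_eq = 2000/59.512 = 33.606 mm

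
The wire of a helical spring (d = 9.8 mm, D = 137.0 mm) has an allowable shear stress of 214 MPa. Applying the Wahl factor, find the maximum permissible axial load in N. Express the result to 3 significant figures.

C = D/d = 137.0/9.8 = 13.9796
K_W = (4C−1)/(4C−4) + 0.615/C = 54.918/51.918 + 0.0440 = 1.1018
τ_max = K·8FD/(πd³) → F_max = τ_allow·πd³/(8DK)
F_max = 214·π·9.8³/(8·137.0·1.1018) = 6.3276e+05/1207.5 = 524.01 N

524 N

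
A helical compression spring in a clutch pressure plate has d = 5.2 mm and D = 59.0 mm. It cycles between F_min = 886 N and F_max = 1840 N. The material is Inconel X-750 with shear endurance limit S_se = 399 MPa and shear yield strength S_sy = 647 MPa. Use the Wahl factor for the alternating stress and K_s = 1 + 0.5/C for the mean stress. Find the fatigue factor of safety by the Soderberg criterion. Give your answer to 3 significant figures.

C = D/d = 59.0/5.2 = 11.3462; K_W = (4C−1)/(4C−4)+0.615/C = 1.1267; K_s = 1+0.5/C = 1.0441
F_a = (F_max−F_min)/2 = 477 N; F_m = (F_max+F_min)/2 = 1363 N
τ_a = K_W·8F_aD/(πd³) = 1.1267 × 509.68 = 574.26 MPa
τ_m = K_s·8F_mD/(πd³) = 1.0441 × 1456.4 = 1520.6 MPa
Soderberg: 1/n_f = τ_a/S_se + τ_m/S_sy = 574.26/399 + 1520.6/647 = 1.43924 + 2.35019 = 3.7894
n_f = 1/3.7894 = 0.2639

0.264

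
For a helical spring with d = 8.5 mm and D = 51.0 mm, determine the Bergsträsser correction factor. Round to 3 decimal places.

1.238

C = D/d = 51.0/8.5 = 6.0000
K_B = (4C+2)/(4C−3) = 26.000/21.000 = 1.2381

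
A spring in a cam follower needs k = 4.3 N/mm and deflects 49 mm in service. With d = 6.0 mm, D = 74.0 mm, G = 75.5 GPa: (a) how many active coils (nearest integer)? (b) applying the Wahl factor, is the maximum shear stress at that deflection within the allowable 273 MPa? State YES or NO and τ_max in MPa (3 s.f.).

N_a = Gd⁴/(8D³k) = (75.5×10³)(6.0⁴)/(8·74.0³·4.3) = 7.019 → N_a = 7
Actual rate k = Gd⁴/(8D³·7) = 4.3119 N/mm
Working load F = kδ = 4.3119·49 = 211.28 N
C = 74.0/6.0 = 12.3333; K_W = (4C−1)/(4C−4)+0.615/C = 1.1160
τ_max = K_W·8FD/(πd³) = 1.1160·184.32 = 205.71 MPa
τ_max ≤ 273 MPa → acceptable

(a) 7 coils; (b) YES, τ_max = 206 MPa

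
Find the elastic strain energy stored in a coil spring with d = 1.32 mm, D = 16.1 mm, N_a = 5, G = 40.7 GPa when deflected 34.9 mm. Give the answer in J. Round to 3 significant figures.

k = Gd⁴/(8D³N_a) = (40.7×10³)(1.32⁴)/(8·16.1³·5) = 0.74021 N/mm
U = ½kδ² = 0.5 × 0.74021 × 34.9² = 450.79 N·mm = 0.45079 J

0.451 J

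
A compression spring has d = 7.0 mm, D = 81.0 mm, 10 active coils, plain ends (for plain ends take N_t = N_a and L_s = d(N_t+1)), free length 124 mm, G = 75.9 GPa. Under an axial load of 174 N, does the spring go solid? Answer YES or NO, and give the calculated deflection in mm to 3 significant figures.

NO, δ = 40.6 mm

k = Gd⁴/(8D³N_a) = (75.9×10³)(7.0⁴)/(8·81.0³·10) = 4.2864 N/mm
N_t = 10; L_s = 7.0·11 = 77 mm; δ_solid = L₀ − L_s = 124 − 77 = 47 mm
δ = F/k = 174/4.2864 = 40.594 mm
δ < δ_solid → spring does not go solid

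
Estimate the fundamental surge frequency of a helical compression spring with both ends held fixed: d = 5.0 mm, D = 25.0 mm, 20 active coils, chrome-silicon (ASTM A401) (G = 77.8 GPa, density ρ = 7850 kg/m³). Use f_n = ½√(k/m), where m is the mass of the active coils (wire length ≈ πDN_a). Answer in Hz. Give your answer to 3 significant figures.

142 Hz

k = Gd⁴/(8D³N_a) = (77.8×10³)(5.0⁴)/(8·25.0³·20) = 19.45 N/mm = 19450 N/m
Wire length L = πDN_a = π·25.0·20 = 1570.8 mm
m = ρ·(πd²/4)·L = 7850 × 19.635×10⁻⁶ m² × 1.5708 m = 0.24211 kg
f_n = ½√(k/m) = 0.5·√(19450/0.24211) = 0.5·√(80334) = 141.72 Hz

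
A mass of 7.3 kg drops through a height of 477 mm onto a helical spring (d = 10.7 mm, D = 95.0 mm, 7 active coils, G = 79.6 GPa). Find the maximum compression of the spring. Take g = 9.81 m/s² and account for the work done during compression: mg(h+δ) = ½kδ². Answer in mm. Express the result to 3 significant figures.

59.5 mm

k = Gd⁴/(8D³N_a) = (79.6×10³)(10.7⁴)/(8·95.0³·7) = 21.731 N/mm
W = mg = 7.3 × 9.81 = 71.613 N
½kδ² − Wδ − Wh = 0 → δ = (W + √(W² + 2kWh))/k
δ = (71.613 + √(5128.4 + 1.48467e+06))/21.731 = (71.613 + 1220.6)/21.731 = 59.461 mm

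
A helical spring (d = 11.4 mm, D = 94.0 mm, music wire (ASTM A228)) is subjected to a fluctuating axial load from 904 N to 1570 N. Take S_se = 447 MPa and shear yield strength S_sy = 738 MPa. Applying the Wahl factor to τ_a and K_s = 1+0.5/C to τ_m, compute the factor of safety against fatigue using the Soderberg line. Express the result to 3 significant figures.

2.33

C = D/d = 94.0/11.4 = 8.2456; K_W = (4C−1)/(4C−4)+0.615/C = 1.1781; K_s = 1+0.5/C = 1.0606
F_a = (F_max−F_min)/2 = 333 N; F_m = (F_max+F_min)/2 = 1237 N
τ_a = K_W·8F_aD/(πd³) = 1.1781 × 53.802 = 63.384 MPa
τ_m = K_s·8F_mD/(πd³) = 1.0606 × 199.86 = 211.98 MPa
Soderberg: 1/n_f = τ_a/S_se + τ_m/S_sy = 63.384/447 + 211.98/738 = 0.14180 + 0.28723 = 0.42903
n_f = 1/0.42903 = 2.331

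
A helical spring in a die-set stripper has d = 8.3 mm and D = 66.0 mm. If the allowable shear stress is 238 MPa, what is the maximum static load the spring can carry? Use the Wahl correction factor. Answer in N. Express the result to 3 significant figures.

C = D/d = 66.0/8.3 = 7.9518
K_W = (4C−1)/(4C−4) + 0.615/C = 30.807/27.807 + 0.0773 = 1.1852
τ_max = K·8FD/(πd³) → F_max = τ_allow·πd³/(8DK)
F_max = 238·π·8.3³/(8·66.0·1.1852) = 4.2752e+05/625.8 = 683.17 N

683 N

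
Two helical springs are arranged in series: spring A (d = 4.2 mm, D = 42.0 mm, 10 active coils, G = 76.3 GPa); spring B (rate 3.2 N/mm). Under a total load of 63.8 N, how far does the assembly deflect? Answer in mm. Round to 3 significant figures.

35.9 mm

k_A = Gd⁴/(8D³N_a) = (76.3×10³)(4.2⁴)/(8·42.0³·10) = 4.0058 N/mm
Series: 1/k_eq = 1/4.0058 + 1/3.2 = 0.56214; k_eq = 1.7789 N/mm
δ = F/k_eq = 63.8/1.7789 = 35.865 mm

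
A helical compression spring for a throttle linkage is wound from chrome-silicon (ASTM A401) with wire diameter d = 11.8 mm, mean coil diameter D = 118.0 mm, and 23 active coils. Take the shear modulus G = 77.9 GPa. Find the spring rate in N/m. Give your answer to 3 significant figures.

k = Gd⁴/(8D³N_a) = (77.9×10³ × 11.8⁴) / (8 × 118.0³ × 23)
  = 1.51031e+09 / 3.02318e+08 = 4.9958 N/mm = 4995.8 N/m

5000 N/m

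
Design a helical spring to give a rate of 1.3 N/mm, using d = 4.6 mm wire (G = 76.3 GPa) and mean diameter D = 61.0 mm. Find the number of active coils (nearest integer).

N_a = Gd⁴/(8D³k) = (76.3×10³ × 4.6⁴)/(8 × 61.0³ × 1.3)
    = 3.4163e+07 / 2.3606e+06 = 14.47 → 14 coils

14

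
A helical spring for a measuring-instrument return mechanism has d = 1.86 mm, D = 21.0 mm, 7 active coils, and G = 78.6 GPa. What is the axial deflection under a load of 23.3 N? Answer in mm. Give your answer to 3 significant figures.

k = Gd⁴/(8D³N_a) = (78.6×10³)(1.86⁴)/(8·21.0³·7) = 1.814 N/mm
δ = F/k = 23.3 / 1.814 = 12.845 mm

12.8 mm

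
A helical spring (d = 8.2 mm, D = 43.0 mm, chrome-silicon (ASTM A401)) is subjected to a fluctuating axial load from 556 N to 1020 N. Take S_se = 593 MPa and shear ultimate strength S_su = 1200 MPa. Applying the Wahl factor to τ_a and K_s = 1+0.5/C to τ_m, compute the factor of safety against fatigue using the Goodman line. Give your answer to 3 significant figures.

C = D/d = 43.0/8.2 = 5.2439; K_W = (4C−1)/(4C−4)+0.615/C = 1.2940; K_s = 1+0.5/C = 1.0953
F_a = (F_max−F_min)/2 = 232 N; F_m = (F_max+F_min)/2 = 788 N
τ_a = K_W·8F_aD/(πd³) = 1.2940 × 46.074 = 59.62 MPa
τ_m = K_s·8F_mD/(πd³) = 1.0953 × 156.49 = 171.41 MPa
Goodman: 1/n_f = τ_a/S_se + τ_m/S_su = 59.62/593 + 171.41/1200 = 0.10054 + 0.14284 = 0.24338
n_f = 1/0.24338 = 4.109

4.11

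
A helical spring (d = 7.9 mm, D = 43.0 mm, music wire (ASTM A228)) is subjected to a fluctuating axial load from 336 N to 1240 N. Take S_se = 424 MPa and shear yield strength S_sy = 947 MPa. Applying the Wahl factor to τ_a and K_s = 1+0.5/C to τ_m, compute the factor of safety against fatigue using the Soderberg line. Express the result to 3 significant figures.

C = D/d = 43.0/7.9 = 5.4430; K_W = (4C−1)/(4C−4)+0.615/C = 1.2818; K_s = 1+0.5/C = 1.0919
F_a = (F_max−F_min)/2 = 452 N; F_m = (F_max+F_min)/2 = 788 N
τ_a = K_W·8F_aD/(πd³) = 1.2818 × 100.38 = 128.67 MPa
τ_m = K_s·8F_mD/(πd³) = 1.0919 × 175.01 = 191.08 MPa
Soderberg: 1/n_f = τ_a/S_se + τ_m/S_sy = 128.67/424 + 191.08/947 = 0.30347 + 0.20178 = 0.50525
n_f = 1/0.50525 = 1.979

1.98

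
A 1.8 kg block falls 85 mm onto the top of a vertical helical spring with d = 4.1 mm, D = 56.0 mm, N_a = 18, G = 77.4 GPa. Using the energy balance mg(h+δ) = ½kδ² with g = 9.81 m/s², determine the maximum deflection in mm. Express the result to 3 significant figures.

82.8 mm

k = Gd⁴/(8D³N_a) = (77.4×10³)(4.1⁴)/(8·56.0³·18) = 0.86487 N/mm
W = mg = 1.8 × 9.81 = 17.658 N
½kδ² − Wδ − Wh = 0 → δ = (W + √(W² + 2kWh))/k
δ = (17.658 + √(311.8 + 2596.21))/0.86487 = (17.658 + 53.926)/0.86487 = 82.769 mm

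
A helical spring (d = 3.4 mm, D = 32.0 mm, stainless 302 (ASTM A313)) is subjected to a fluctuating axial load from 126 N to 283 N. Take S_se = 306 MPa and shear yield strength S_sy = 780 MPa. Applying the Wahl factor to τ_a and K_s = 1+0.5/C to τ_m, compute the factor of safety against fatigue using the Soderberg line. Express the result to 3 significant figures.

C = D/d = 32.0/3.4 = 9.4118; K_W = (4C−1)/(4C−4)+0.615/C = 1.1545; K_s = 1+0.5/C = 1.0531
F_a = (F_max−F_min)/2 = 78.5 N; F_m = (F_max+F_min)/2 = 204.5 N
τ_a = K_W·8F_aD/(πd³) = 1.1545 × 162.75 = 187.9 MPa
τ_m = K_s·8F_mD/(πd³) = 1.0531 × 423.98 = 446.51 MPa
Soderberg: 1/n_f = τ_a/S_se + τ_m/S_sy = 187.9/306 + 446.51/780 = 0.61404 + 0.57244 = 1.1865
n_f = 1/1.1865 = 0.8428

0.843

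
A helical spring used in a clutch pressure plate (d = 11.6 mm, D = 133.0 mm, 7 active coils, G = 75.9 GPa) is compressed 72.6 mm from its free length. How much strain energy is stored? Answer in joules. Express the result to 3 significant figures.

27.5 J

k = Gd⁴/(8D³N_a) = (75.9×10³)(11.6⁴)/(8·133.0³·7) = 10.431 N/mm
U = ½kδ² = 0.5 × 10.431 × 72.6² = 27490 N·mm = 27.49 J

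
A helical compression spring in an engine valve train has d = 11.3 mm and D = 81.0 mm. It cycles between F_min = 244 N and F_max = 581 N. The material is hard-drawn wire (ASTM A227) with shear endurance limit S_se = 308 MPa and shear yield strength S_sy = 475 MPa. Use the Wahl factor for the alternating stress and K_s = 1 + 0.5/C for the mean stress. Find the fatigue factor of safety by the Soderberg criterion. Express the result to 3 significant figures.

4.40

C = D/d = 81.0/11.3 = 7.1681; K_W = (4C−1)/(4C−4)+0.615/C = 1.2074; K_s = 1+0.5/C = 1.0698
F_a = (F_max−F_min)/2 = 168.5 N; F_m = (F_max+F_min)/2 = 412.5 N
τ_a = K_W·8F_aD/(πd³) = 1.2074 × 24.087 = 29.083 MPa
τ_m = K_s·8F_mD/(πd³) = 1.0698 × 58.968 = 63.081 MPa
Soderberg: 1/n_f = τ_a/S_se + τ_m/S_sy = 29.083/308 + 63.081/475 = 0.09442 + 0.13280 = 0.22723
n_f = 1/0.22723 = 4.401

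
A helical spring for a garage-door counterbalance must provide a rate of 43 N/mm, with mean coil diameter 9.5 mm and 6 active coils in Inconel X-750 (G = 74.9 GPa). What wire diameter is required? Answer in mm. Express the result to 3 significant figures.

d = (8D³N_a·k / G)^(1/4) = (8·9.5³·6·43 / (74.9×10³))^0.25
  = (23.626)^0.25 = 2.2047 mm

2.20 mm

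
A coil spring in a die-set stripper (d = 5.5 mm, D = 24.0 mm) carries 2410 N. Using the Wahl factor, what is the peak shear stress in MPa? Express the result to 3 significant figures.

1210 MPa

Spring index C = D/d = 24.0/5.5 = 4.3636
K_W = (4C−1)/(4C−4) + 0.615/C = 16.455/13.455 + 0.1409 = 1.3639
τ₀ = 8FD/(πd³) = 8·2410·24.0/(π·5.5³) = 462720/522.68 = 885.28 MPa
τ_max = K·τ₀ = 1.3639 × 885.28 = 1207.4 MPa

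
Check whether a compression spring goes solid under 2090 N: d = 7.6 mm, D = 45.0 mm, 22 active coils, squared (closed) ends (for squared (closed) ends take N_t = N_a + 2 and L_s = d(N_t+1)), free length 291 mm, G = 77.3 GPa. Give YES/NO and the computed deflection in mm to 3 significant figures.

k = Gd⁴/(8D³N_a) = (77.3×10³)(7.6⁴)/(8·45.0³·22) = 16.08 N/mm
N_t = 24; L_s = 7.6·25 = 190 mm; δ_solid = L₀ − L_s = 291 − 190 = 101 mm
δ = F/k = 2090/16.08 = 129.98 mm
δ ≥ δ_solid → spring goes solid

YES, δ = 130 mm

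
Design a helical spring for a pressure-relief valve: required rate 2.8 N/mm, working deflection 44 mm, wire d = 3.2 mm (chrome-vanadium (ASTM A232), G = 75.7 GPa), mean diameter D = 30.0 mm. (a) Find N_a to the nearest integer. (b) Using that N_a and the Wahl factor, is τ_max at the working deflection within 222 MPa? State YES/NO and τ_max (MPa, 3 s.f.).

N_a = Gd⁴/(8D³k) = (75.7×10³)(3.2⁴)/(8·30.0³·2.8) = 13.12 → N_a = 13
Actual rate k = Gd⁴/(8D³·13) = 2.8268 N/mm
Working load F = kδ = 2.8268·44 = 124.38 N
C = 30.0/3.2 = 9.3750; K_W = (4C−1)/(4C−4)+0.615/C = 1.1552
τ_max = K_W·8FD/(πd³) = 1.1552·289.98 = 334.97 MPa
τ_max > 222 MPa → exceeds allowable

(a) 13 coils; (b) NO, τ_max = 335 MPa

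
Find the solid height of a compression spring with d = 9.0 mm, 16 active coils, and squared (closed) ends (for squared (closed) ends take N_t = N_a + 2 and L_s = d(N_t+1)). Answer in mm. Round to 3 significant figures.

171 mm

squared (closed) ends: N_t = N_a + 2 = 16 + 2 = 18
L_s = d·(N_t+1) = 9.0 × 19 = 171 mm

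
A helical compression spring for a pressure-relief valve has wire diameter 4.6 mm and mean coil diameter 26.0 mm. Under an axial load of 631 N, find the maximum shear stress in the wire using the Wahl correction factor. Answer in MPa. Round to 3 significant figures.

Spring index C = D/d = 26.0/4.6 = 5.6522
K_W = (4C−1)/(4C−4) + 0.615/C = 21.609/18.609 + 0.1088 = 1.2700
τ₀ = 8FD/(πd³) = 8·631·26.0/(π·4.6³) = 131248/305.79 = 429.21 MPa
τ_max = K·τ₀ = 1.2700 × 429.21 = 545.11 MPa

545 MPa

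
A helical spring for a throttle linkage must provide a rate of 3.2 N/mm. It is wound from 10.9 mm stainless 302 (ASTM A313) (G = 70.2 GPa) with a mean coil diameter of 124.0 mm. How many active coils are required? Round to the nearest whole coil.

20

N_a = Gd⁴/(8D³k) = (70.2×10³ × 10.9⁴)/(8 × 124.0³ × 3.2)
    = 9.9093e+08 / 4.88096e+07 = 20.3 → 20 coils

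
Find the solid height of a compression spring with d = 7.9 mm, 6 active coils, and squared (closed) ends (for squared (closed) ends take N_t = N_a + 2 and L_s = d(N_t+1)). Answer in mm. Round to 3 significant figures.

71.1 mm

squared (closed) ends: N_t = N_a + 2 = 6 + 2 = 8
L_s = d·(N_t+1) = 7.9 × 9 = 71.1 mm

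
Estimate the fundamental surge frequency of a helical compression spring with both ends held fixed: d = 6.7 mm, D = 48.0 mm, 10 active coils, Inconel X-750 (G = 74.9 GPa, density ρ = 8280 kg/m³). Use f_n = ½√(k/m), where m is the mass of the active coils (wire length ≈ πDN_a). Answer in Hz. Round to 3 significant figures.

98.4 Hz

k = Gd⁴/(8D³N_a) = (74.9×10³)(6.7⁴)/(8·48.0³·10) = 17.06 N/mm = 17060 N/m
Wire length L = πDN_a = π·48.0·10 = 1508 mm
m = ρ·(πd²/4)·L = 8280 × 35.257×10⁻⁶ m² × 1.508 m = 0.44021 kg
f_n = ½√(k/m) = 0.5·√(17060/0.44021) = 0.5·√(38753) = 98.429 Hz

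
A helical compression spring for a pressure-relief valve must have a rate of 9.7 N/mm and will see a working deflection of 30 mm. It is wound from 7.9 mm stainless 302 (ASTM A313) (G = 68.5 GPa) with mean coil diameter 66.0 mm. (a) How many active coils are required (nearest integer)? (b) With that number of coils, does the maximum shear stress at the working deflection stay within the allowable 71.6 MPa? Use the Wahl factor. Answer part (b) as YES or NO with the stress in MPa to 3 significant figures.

N_a = Gd⁴/(8D³k) = (68.5×10³)(7.9⁴)/(8·66.0³·9.7) = 11.96 → N_a = 12
Actual rate k = Gd⁴/(8D³·12) = 9.6671 N/mm
Working load F = kδ = 9.6671·30 = 290.01 N
C = 66.0/7.9 = 8.3544; K_W = (4C−1)/(4C−4)+0.615/C = 1.1756
τ_max = K_W·8FD/(πd³) = 1.1756·98.86 = 116.22 MPa
τ_max > 71.6 MPa → exceeds allowable

(a) 12 coils; (b) NO, τ_max = 116 MPa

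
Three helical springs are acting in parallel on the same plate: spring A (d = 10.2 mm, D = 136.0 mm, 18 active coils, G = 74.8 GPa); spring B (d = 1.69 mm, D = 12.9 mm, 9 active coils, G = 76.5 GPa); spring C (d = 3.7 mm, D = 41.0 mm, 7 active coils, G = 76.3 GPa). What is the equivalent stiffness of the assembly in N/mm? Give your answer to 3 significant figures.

k_A = Gd⁴/(8D³N_a) = (74.8×10³)(10.2⁴)/(8·136.0³·18) = 2.2352 N/mm
k_B = Gd⁴/(8D³N_a) = (76.5×10³)(1.69⁴)/(8·12.9³·9) = 4.0374 N/mm
k_C = Gd⁴/(8D³N_a) = (76.3×10³)(3.7⁴)/(8·41.0³·7) = 3.705 N/mm
Parallel: k_eq = 2.2352 + 4.0374 + 3.705 = 9.9777 N/mm

9.98 N/mm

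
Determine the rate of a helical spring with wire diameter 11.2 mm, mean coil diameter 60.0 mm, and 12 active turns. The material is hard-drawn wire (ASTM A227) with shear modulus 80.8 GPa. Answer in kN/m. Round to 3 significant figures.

61.3 kN/m

k = Gd⁴/(8D³N_a) = (80.8×10³ × 11.2⁴) / (8 × 60.0³ × 12)
  = 1.2714e+09 / 2.0736e+07 = 61.314 N/mm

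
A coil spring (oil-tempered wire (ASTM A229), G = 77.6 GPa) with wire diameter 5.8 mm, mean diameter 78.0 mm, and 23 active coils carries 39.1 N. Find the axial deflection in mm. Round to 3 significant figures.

k = Gd⁴/(8D³N_a) = (77.6×10³)(5.8⁴)/(8·78.0³·23) = 1.0057 N/mm
δ = F/k = 39.1 / 1.0057 = 38.878 mm

38.9 mm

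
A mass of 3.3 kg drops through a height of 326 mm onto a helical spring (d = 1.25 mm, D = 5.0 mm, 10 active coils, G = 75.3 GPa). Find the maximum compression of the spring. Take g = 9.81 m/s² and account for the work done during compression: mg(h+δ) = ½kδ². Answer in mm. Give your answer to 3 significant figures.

k = Gd⁴/(8D³N_a) = (75.3×10³)(1.25⁴)/(8·5.0³·10) = 18.384 N/mm
W = mg = 3.3 × 9.81 = 32.373 N
½kδ² − Wδ − Wh = 0 → δ = (W + √(W² + 2kWh))/k
δ = (32.373 + √(1048 + 388030))/18.384 = (32.373 + 623.76)/18.384 = 35.691 mm

35.7 mm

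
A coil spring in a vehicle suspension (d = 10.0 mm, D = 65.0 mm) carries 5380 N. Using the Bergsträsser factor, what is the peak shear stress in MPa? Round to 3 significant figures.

Spring index C = D/d = 65.0/10.0 = 6.5000
K_B = (4C+2)/(4C−3) = 28.000/23.000 = 1.2174
τ₀ = 8FD/(πd³) = 8·5380·65.0/(π·10.0³) = 2.7976e+06/3141.6 = 890.5 MPa
τ_max = K·τ₀ = 1.2174 × 890.5 = 1084.1 MPa

1080 MPa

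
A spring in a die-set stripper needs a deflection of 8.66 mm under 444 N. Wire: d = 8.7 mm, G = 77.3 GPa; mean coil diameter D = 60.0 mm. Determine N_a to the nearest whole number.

Required rate k = F/δ = 444/8.66 = 51.27 N/mm
N_a = Gd⁴/(8D³k) = (77.3×10³ × 8.7⁴)/(8 × 60.0³ × 51.27)
    = 4.4285e+08 / 8.85949e+07 = 4.999 → 5 coils

5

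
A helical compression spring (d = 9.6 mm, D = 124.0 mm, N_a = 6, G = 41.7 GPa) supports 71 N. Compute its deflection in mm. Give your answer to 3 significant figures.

18.3 mm

k = Gd⁴/(8D³N_a) = (41.7×10³)(9.6⁴)/(8·124.0³·6) = 3.87 N/mm
δ = F/k = 71 / 3.87 = 18.346 mm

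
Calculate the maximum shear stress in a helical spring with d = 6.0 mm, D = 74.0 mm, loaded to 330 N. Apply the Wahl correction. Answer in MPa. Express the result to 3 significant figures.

321 MPa

Spring index C = D/d = 74.0/6.0 = 12.3333
K_W = (4C−1)/(4C−4) + 0.615/C = 48.333/45.333 + 0.0499 = 1.1160
τ₀ = 8FD/(πd³) = 8·330·74.0/(π·6.0³) = 195360/678.58 = 287.89 MPa
τ_max = K·τ₀ = 1.1160 × 287.89 = 321.3 MPa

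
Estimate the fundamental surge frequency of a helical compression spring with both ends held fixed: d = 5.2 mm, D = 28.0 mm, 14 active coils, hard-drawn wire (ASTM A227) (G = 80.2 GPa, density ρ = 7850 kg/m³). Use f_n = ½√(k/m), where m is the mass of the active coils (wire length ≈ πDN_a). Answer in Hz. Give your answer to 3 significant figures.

k = Gd⁴/(8D³N_a) = (80.2×10³)(5.2⁴)/(8·28.0³·14) = 23.85 N/mm = 23850 N/m
Wire length L = πDN_a = π·28.0·14 = 1231.5 mm
m = ρ·(πd²/4)·L = 7850 × 21.237×10⁻⁶ m² × 1.2315 m = 0.20531 kg
f_n = ½√(k/m) = 0.5·√(23850/0.20531) = 0.5·√(1.1617e+05) = 170.42 Hz

170 Hz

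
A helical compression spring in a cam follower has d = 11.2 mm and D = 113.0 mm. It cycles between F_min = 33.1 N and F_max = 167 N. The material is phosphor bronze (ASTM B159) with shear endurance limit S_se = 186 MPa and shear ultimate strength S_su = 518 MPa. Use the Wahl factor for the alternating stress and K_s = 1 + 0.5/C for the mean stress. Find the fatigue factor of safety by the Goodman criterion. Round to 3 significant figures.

C = D/d = 113.0/11.2 = 10.0893; K_W = (4C−1)/(4C−4)+0.615/C = 1.1435; K_s = 1+0.5/C = 1.0496
F_a = (F_max−F_min)/2 = 66.95 N; F_m = (F_max+F_min)/2 = 100.05 N
τ_a = K_W·8F_aD/(πd³) = 1.1435 × 13.712 = 15.68 MPa
τ_m = K_s·8F_mD/(πd³) = 1.0496 × 20.492 = 21.507 MPa
Goodman: 1/n_f = τ_a/S_se + τ_m/S_su = 15.68/186 + 21.507/518 = 0.08430 + 0.04152 = 0.12582
n_f = 1/0.12582 = 7.948

7.95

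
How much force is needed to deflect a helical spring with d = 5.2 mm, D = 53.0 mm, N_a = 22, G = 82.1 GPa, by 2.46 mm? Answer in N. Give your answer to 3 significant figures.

k = Gd⁴/(8D³N_a) = (82.1×10³)(5.2⁴)/(8·53.0³·22) = 2.291 N/mm
F = k·δ = 2.291 × 2.46 = 5.6357 N

5.64 N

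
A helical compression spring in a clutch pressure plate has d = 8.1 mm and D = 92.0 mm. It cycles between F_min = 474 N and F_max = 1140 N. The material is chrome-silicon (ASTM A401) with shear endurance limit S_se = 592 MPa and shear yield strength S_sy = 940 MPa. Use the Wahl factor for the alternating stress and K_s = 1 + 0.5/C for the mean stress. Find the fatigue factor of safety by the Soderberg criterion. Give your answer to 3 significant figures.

1.48

C = D/d = 92.0/8.1 = 11.3580; K_W = (4C−1)/(4C−4)+0.615/C = 1.1266; K_s = 1+0.5/C = 1.0440
F_a = (F_max−F_min)/2 = 333 N; F_m = (F_max+F_min)/2 = 807 N
τ_a = K_W·8F_aD/(πd³) = 1.1266 × 146.8 = 165.37 MPa
τ_m = K_s·8F_mD/(πd³) = 1.0440 × 355.75 = 371.41 MPa
Soderberg: 1/n_f = τ_a/S_se + τ_m/S_sy = 165.37/592 + 371.41/940 = 0.27935 + 0.39512 = 0.67447
n_f = 1/0.67447 = 1.483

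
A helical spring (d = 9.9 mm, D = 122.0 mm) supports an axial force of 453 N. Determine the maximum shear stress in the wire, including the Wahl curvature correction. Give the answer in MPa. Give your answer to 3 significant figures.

162 MPa

Spring index C = D/d = 122.0/9.9 = 12.3232
K_W = (4C−1)/(4C−4) + 0.615/C = 48.293/45.293 + 0.0499 = 1.1161
τ₀ = 8FD/(πd³) = 8·453·122.0/(π·9.9³) = 442128/3048.3 = 145.04 MPa
τ_max = K·τ₀ = 1.1161 × 145.04 = 161.89 MPa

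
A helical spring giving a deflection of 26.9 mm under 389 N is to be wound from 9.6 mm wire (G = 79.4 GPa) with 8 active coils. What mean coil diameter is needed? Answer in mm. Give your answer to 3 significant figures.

90.0 mm

Required rate k = F/δ = 389/26.9 = 14.461 N/mm
D = (Gd⁴/(8N_a·k))^(1/3) = (79.4×10³·9.6⁴/(8·8·14.461))^(1/3)
  = (728665)^(1/3) = 89.9862 mm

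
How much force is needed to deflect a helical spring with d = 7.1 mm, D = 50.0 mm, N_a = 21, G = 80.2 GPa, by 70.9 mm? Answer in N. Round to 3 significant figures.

k = Gd⁴/(8D³N_a) = (80.2×10³)(7.1⁴)/(8·50.0³·21) = 9.7048 N/mm
F = k·δ = 9.7048 × 70.9 = 688.07 N

688 N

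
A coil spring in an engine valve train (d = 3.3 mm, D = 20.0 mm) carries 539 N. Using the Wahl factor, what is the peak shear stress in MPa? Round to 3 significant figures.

955 MPa

Spring index C = D/d = 20.0/3.3 = 6.0606
K_W = (4C−1)/(4C−4) + 0.615/C = 23.242/20.242 + 0.1015 = 1.2497
τ₀ = 8FD/(πd³) = 8·539·20.0/(π·3.3³) = 86240/112.9 = 763.87 MPa
τ_max = K·τ₀ = 1.2497 × 763.87 = 954.59 MPa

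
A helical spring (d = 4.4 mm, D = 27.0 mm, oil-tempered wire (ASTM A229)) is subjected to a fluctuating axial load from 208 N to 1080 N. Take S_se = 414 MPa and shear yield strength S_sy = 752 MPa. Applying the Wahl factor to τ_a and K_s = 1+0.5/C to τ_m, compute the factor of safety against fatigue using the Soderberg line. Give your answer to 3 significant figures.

0.553

C = D/d = 27.0/4.4 = 6.1364; K_W = (4C−1)/(4C−4)+0.615/C = 1.2462; K_s = 1+0.5/C = 1.0815
F_a = (F_max−F_min)/2 = 436 N; F_m = (F_max+F_min)/2 = 644 N
τ_a = K_W·8F_aD/(πd³) = 1.2462 × 351.91 = 438.57 MPa
τ_m = K_s·8F_mD/(πd³) = 1.0815 × 519.79 = 562.15 MPa
Soderberg: 1/n_f = τ_a/S_se + τ_m/S_sy = 438.57/414 + 562.15/752 = 1.05934 + 0.74754 = 1.8069
n_f = 1/1.8069 = 0.5534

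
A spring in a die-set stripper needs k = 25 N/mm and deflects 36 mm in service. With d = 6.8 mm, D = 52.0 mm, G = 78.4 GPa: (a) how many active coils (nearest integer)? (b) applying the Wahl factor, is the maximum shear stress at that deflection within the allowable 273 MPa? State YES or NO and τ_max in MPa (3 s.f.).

N_a = Gd⁴/(8D³k) = (78.4×10³)(6.8⁴)/(8·52.0³·25) = 5.961 → N_a = 6
Actual rate k = Gd⁴/(8D³·6) = 24.837 N/mm
Working load F = kδ = 24.837·36 = 894.13 N
C = 52.0/6.8 = 7.6471; K_W = (4C−1)/(4C−4)+0.615/C = 1.1933
τ_max = K_W·8FD/(πd³) = 1.1933·376.55 = 449.32 MPa
τ_max > 273 MPa → exceeds allowable

(a) 6 coils; (b) NO, τ_max = 449 MPa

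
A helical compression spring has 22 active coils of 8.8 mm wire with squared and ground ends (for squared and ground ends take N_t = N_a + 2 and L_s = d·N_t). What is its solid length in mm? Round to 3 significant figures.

211 mm

squared and ground ends: N_t = N_a + 2 = 22 + 2 = 24
L_s = d·N_t = 8.8 × 24 = 211.2 mm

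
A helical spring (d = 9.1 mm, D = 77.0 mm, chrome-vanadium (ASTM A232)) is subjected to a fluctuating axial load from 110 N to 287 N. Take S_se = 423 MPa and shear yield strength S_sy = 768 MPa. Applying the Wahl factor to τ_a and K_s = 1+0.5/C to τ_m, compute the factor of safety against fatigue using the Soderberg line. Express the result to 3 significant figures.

C = D/d = 77.0/9.1 = 8.4615; K_W = (4C−1)/(4C−4)+0.615/C = 1.1732; K_s = 1+0.5/C = 1.0591
F_a = (F_max−F_min)/2 = 88.5 N; F_m = (F_max+F_min)/2 = 198.5 N
τ_a = K_W·8F_aD/(πd³) = 1.1732 × 23.028 = 27.016 MPa
τ_m = K_s·8F_mD/(πd³) = 1.0591 × 51.65 = 54.702 MPa
Soderberg: 1/n_f = τ_a/S_se + τ_m/S_sy = 27.016/423 + 54.702/768 = 0.06387 + 0.07123 = 0.13509
n_f = 1/0.13509 = 7.402

7.40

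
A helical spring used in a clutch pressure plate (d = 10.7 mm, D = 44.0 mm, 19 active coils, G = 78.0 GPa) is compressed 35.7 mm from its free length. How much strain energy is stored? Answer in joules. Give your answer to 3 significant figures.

50.3 J

k = Gd⁴/(8D³N_a) = (78.0×10³)(10.7⁴)/(8·44.0³·19) = 78.964 N/mm
U = ½kδ² = 0.5 × 78.964 × 35.7² = 50319 N·mm = 50.319 J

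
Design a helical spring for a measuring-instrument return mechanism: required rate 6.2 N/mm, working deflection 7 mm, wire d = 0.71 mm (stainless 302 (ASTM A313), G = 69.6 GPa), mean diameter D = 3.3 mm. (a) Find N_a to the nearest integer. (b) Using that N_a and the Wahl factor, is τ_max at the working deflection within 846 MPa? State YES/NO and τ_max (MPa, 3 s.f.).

(a) 10 coils; (b) NO, τ_max = 1350 MPa

N_a = Gd⁴/(8D³k) = (69.6×10³)(0.71⁴)/(8·3.3³·6.2) = 9.922 → N_a = 10
Actual rate k = Gd⁴/(8D³·10) = 6.1519 N/mm
Working load F = kδ = 6.1519·7 = 43.063 N
C = 3.3/0.71 = 4.6479; K_W = (4C−1)/(4C−4)+0.615/C = 1.3379
τ_max = K_W·8FD/(πd³) = 1.3379·1011.1 = 1352.7 MPa
τ_max > 846 MPa → exceeds allowable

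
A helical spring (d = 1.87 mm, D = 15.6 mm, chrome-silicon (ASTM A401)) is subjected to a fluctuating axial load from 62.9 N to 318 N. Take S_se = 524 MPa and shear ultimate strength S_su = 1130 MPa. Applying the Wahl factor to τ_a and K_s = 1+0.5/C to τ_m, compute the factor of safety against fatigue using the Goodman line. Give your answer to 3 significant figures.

0.354

C = D/d = 15.6/1.87 = 8.3422; K_W = (4C−1)/(4C−4)+0.615/C = 1.1759; K_s = 1+0.5/C = 1.0599
F_a = (F_max−F_min)/2 = 127.55 N; F_m = (F_max+F_min)/2 = 190.45 N
τ_a = K_W·8F_aD/(πd³) = 1.1759 × 774.85 = 911.13 MPa
τ_m = K_s·8F_mD/(πd³) = 1.0599 × 1157 = 1226.3 MPa
Goodman: 1/n_f = τ_a/S_se + τ_m/S_su = 911.13/524 + 1226.3/1130 = 1.73879 + 1.08523 = 2.824
n_f = 1/2.824 = 0.3541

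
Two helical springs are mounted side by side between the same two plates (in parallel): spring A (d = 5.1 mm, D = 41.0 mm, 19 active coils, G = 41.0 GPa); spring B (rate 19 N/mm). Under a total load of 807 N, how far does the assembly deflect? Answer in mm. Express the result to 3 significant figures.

k_A = Gd⁴/(8D³N_a) = (41.0×10³)(5.1⁴)/(8·41.0³·19) = 2.6477 N/mm
Parallel: k_eq = 2.6477 + 19 = 21.648 N/mm
δ = F/k_eq = 807/21.648 = 37.279 mm

37.3 mm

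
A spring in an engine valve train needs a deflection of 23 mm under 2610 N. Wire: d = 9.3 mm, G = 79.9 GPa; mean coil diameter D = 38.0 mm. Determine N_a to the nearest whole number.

12

Required rate k = F/δ = 2610/23 = 113.48 N/mm
N_a = Gd⁴/(8D³k) = (79.9×10³ × 9.3⁴)/(8 × 38.0³ × 113.48)
    = 5.97694e+08 / 4.98142e+07 = 12 → 12 coils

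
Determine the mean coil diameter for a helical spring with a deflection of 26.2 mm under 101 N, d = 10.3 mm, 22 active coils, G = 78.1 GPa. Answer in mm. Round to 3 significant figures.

Required rate k = F/δ = 101/26.2 = 3.855 N/mm
D = (Gd⁴/(8N_a·k))^(1/3) = (78.1×10³·10.3⁴/(8·22·3.855))^(1/3)
  = (1.29559e+06)^(1/3) = 109.0157 mm

109 mm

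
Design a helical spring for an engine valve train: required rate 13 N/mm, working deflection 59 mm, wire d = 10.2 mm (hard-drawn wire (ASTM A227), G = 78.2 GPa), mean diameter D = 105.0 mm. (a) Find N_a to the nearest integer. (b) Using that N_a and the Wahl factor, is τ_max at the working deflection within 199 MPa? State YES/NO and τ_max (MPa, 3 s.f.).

(a) 7 coils; (b) NO, τ_max = 221 MPa

N_a = Gd⁴/(8D³k) = (78.2×10³)(10.2⁴)/(8·105.0³·13) = 7.031 → N_a = 7
Actual rate k = Gd⁴/(8D³·7) = 13.057 N/mm
Working load F = kδ = 13.057·59 = 770.38 N
C = 105.0/10.2 = 10.2941; K_W = (4C−1)/(4C−4)+0.615/C = 1.1404
τ_max = K_W·8FD/(πd³) = 1.1404·194.1 = 221.36 MPa
τ_max > 199 MPa → exceeds allowable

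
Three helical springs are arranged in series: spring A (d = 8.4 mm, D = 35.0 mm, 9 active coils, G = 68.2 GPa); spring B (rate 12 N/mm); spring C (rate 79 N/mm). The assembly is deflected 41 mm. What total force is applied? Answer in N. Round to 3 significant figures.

k_A = Gd⁴/(8D³N_a) = (68.2×10³)(8.4⁴)/(8·35.0³·9) = 109.99 N/mm
Series: 1/k_eq = 1/109.99 + 1/12 + 1/79 = 0.10508; k_eq = 9.5163 N/mm
F = k_eq·δ = 9.5163·41 = 390.17 N

390 N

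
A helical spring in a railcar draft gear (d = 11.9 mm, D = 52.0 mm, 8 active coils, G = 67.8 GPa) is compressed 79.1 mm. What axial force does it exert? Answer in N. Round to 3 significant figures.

k = Gd⁴/(8D³N_a) = (67.8×10³)(11.9⁴)/(8·52.0³·8) = 151.09 N/mm
F = k·δ = 151.09 × 79.1 = 11951 N

12000 N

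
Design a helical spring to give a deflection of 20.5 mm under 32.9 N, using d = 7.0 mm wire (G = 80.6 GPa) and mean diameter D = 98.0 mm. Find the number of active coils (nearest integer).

Required rate k = F/δ = 32.9/20.5 = 1.6049 N/mm
N_a = Gd⁴/(8D³k) = (80.6×10³ × 7.0⁴)/(8 × 98.0³ × 1.6049)
    = 1.93521e+08 / 1.2084e+07 = 16.01 → 16 coils

16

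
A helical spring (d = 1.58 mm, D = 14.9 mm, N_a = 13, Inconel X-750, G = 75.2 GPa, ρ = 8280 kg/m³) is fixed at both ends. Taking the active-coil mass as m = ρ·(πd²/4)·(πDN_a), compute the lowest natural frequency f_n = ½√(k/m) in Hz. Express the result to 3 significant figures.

k = Gd⁴/(8D³N_a) = (75.2×10³)(1.58⁴)/(8·14.9³·13) = 1.3622 N/mm = 1362.2 N/m
Wire length L = πDN_a = π·14.9·13 = 608.53 mm
m = ρ·(πd²/4)·L = 8280 × 1.9607×10⁻⁶ m² × 0.60853 m = 0.009879 kg
f_n = ½√(k/m) = 0.5·√(1362.2/0.009879) = 0.5·√(1.3789e+05) = 185.67 Hz

186 Hz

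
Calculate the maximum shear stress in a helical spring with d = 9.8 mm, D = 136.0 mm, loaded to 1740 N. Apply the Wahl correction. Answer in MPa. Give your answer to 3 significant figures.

706 MPa

Spring index C = D/d = 136.0/9.8 = 13.8776
K_W = (4C−1)/(4C−4) + 0.615/C = 54.510/51.510 + 0.0443 = 1.1026
τ₀ = 8FD/(πd³) = 8·1740·136.0/(π·9.8³) = 1.89312e+06/2956.8 = 640.25 MPa
τ_max = K·τ₀ = 1.1026 × 640.25 = 705.91 MPa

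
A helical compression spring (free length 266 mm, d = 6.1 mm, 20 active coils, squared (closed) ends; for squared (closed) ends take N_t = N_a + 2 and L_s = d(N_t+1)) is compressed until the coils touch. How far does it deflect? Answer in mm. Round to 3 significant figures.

126 mm

N_t = 22; L_s = 6.1·23 = 140.3 mm
δ_solid = L₀ − L_s = 266 − 140.3 = 125.7 mm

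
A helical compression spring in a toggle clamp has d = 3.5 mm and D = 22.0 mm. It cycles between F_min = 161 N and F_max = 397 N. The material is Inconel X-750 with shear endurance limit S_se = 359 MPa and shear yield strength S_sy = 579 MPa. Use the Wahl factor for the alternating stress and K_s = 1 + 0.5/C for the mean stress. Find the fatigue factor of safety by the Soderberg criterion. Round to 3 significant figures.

0.825

C = D/d = 22.0/3.5 = 6.2857; K_W = (4C−1)/(4C−4)+0.615/C = 1.2397; K_s = 1+0.5/C = 1.0795
F_a = (F_max−F_min)/2 = 118 N; F_m = (F_max+F_min)/2 = 279 N
τ_a = K_W·8F_aD/(πd³) = 1.2397 × 154.18 = 191.15 MPa
τ_m = K_s·8F_mD/(πd³) = 1.0795 × 364.55 = 393.55 MPa
Soderberg: 1/n_f = τ_a/S_se + τ_m/S_sy = 191.15/359 + 393.55/579 = 0.53244 + 0.67971 = 1.2122
n_f = 1/1.2122 = 0.825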